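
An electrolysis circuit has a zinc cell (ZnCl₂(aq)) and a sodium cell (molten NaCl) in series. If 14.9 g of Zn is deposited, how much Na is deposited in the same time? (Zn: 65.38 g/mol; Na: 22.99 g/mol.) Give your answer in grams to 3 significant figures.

n(Zn) = 14.9 / 65.38 = 0.2279 mol
Zn²⁺ + 2e⁻ → Zn, so n(e⁻) = 2 × 0.2279 = 0.4558 mol
The cells are in series, so the same charge (and hence the same n(e⁻) = 0.4558 mol) passes through both.
Na⁺ + e⁻ → Na, so n(Na) = 0.4558 mol
m(Na) = 0.4558 × 22.99 = 10.5 g

10.5 g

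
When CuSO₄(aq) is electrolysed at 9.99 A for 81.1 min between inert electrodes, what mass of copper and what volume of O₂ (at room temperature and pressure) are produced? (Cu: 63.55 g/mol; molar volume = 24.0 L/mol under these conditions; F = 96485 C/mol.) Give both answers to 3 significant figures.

Q = 9.99 × 4866 = 48610 C; n(e⁻) = 48610 / 96485 = 0.5038 mol
Cathode: Cu²⁺ + 2e⁻ → Cu → n(Cu) = 0.5038/2 = 0.2519 mol → 16.0 g
Anode: 2H₂O → O₂ + 4H⁺ + 4e⁻ → n(O₂) = 0.5038/4 = 0.1260 mol → 3.02 L

16.0 g Cu; 3.02 L O₂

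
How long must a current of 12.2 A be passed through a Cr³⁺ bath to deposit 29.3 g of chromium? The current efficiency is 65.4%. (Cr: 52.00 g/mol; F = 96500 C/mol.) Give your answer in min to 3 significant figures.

n(Cr) = 29.3 / 52.00 = 0.5635 mol
Cr³⁺ + 3e⁻ → Cr, so n(e⁻) = 3 × 0.5635 = 1.691 mol
Q = 1.691 × 96500 / 0.654 = 2.495×10^5 C
t = Q / I = 2.495×10^5 / 12.2 = 20450 s = 341 min

341 min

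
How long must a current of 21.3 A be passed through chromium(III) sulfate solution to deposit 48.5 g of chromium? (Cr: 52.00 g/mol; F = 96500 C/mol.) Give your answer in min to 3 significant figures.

n(Cr) = 48.5 / 52.00 = 0.9327 mol
Cr³⁺ + 3e⁻ → Cr, so n(e⁻) = 3 × 0.9327 = 2.798 mol
Q = 2.798 × 96500 = 2.700×10^5 C
t = Q / I = 2.700×10^5 / 21.3 = 12680 s = 211 min

211 min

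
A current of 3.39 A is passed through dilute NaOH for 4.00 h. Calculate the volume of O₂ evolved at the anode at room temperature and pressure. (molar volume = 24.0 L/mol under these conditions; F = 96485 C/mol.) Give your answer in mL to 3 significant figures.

3040 mL

Q = 3.39 A × 14400 s = 48820 C
Moles of electrons = 48820 / 96485 = 0.5060 mol
2H₂O → O₂ + 4H⁺ + 4e⁻, so n(O₂) = 0.5060 / 4 = 0.1265 mol
V = 0.1265 × 24.0 = 3.036 L
= 3040 mL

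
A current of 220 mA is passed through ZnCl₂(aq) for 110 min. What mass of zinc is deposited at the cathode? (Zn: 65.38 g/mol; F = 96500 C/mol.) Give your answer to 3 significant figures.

Q = It = 0.220 × 6600 = 1452 C
n(e⁻) = Q/F = 1452/96500 = 0.01505 mol
Zn²⁺ + 2e⁻ → Zn, so n(Zn) = 0.01505 / 2 = 0.007525 mol
m = 0.007525 × 65.38 = 0.492 g

0.492 g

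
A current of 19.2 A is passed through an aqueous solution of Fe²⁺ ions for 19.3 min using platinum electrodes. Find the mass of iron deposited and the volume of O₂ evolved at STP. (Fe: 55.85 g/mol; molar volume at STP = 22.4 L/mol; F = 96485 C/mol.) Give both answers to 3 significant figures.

6.43 g Fe; 1.29 L O₂

Q = 19.2 × 1158 = 22230 C; n(e⁻) = 22230 / 96485 = 0.2304 mol
Cathode: Fe²⁺ + 2e⁻ → Fe → n(Fe) = 0.2304/2 = 0.1152 mol → 6.43 g
Anode: 2H₂O → O₂ + 4H⁺ + 4e⁻ → n(O₂) = 0.2304/4 = 0.05760 mol → 1.29 L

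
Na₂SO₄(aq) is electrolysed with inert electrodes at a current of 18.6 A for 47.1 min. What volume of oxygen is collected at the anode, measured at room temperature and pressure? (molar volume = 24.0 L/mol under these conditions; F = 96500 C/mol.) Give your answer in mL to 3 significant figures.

3270 mL

Q = 18.6 A × 2826 s = 52560 C
Moles of electrons = 52560 / 96500 = 0.5447 mol
2H₂O → O₂ + 4H⁺ + 4e⁻, so n(O₂) = 0.5447 / 4 = 0.1362 mol
V = 0.1362 × 24.0 = 3.269 L
= 3270 mL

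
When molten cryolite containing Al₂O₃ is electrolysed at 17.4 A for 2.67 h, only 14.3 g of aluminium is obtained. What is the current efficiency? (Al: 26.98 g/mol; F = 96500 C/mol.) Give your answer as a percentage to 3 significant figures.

91.7%

Q = 17.4 × 9612 = 1.672×10^5 C
n(e⁻) = 1.672×10^5 / 96500 = 1.733 mol
Al³⁺ + 3e⁻ → Al, so theoretical n(Al) = 0.5777 mol → 15.59 g
Efficiency = 14.3 / 15.59 = 0.9173 = 91.7%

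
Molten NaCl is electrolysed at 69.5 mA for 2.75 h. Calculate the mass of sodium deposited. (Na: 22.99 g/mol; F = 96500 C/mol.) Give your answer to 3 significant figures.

Q = It = 0.0695 × 9900 = 688.1 C
n(e⁻) = 688.1 / 96500 = 0.007131 mol
Na⁺ + e⁻ → Na, so n(Na) = 0.007131 mol
m = 0.007131 × 22.99 = 0.164 g

0.164 g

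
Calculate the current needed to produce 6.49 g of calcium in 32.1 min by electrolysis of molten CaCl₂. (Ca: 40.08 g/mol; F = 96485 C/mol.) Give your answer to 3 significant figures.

n(Ca) = 6.49 / 40.08 = 0.1619 mol
Ca²⁺ + 2e⁻ → Ca, so n(e⁻) = 2 × 0.1619 = 0.3238 mol
Q = 0.3238 × 96485 = 31240 C
I = Q / t = 31240 / 1926 s = 16.2 A

16.2 A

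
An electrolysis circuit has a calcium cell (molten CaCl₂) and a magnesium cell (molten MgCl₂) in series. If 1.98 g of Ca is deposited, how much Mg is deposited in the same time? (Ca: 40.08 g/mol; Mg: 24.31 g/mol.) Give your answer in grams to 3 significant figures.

n(Ca) = 1.98 / 40.08 = 0.04940 mol
Ca²⁺ + 2e⁻ → Ca, so n(e⁻) = 2 × 0.04940 = 0.09880 mol
Since the cells are in series, n(e⁻) in the Mg cell is also 0.09880 mol.
Mg²⁺ + 2e⁻ → Mg, so n(Mg) = 0.09880 / 2 = 0.04940 mol
m(Mg) = 0.04940 × 24.31 = 1.20 g

1.20 g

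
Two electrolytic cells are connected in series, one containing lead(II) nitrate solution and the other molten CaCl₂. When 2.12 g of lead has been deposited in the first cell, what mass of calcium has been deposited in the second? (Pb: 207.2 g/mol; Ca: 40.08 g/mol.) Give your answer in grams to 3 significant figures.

0.410 g

n(Pb) = 2.12 / 207.2 = 0.01023 mol
Pb²⁺ + 2e⁻ → Pb, so n(e⁻) = 2 × 0.01023 = 0.02046 mol
Since the cells are in series, n(e⁻) in the Ca cell is also 0.02046 mol.
Ca²⁺ + 2e⁻ → Ca, so n(Ca) = 0.02046 / 2 = 0.01023 mol
m(Ca) = 0.01023 × 40.08 = 0.410 g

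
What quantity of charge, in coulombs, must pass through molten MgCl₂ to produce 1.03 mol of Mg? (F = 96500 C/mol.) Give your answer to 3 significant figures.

Mg²⁺ + 2e⁻ → Mg, so n(e⁻) = 2 × 1.03 = 2.060 mol
Q = 2.060 × 96500 = 1.988×10^5 C

1.99×10^5 C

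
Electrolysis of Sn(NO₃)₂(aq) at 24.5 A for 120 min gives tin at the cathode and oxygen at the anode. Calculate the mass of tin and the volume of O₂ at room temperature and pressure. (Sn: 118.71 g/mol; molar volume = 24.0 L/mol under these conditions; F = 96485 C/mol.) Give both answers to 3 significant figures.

109 g Sn; 11.0 L O₂

Q = 24.5 × 7200 = 1.764×10^5 C; n(e⁻) = 1.764×10^5 / 96485 = 1.828 mol
Cathode: Sn²⁺ + 2e⁻ → Sn → n(Sn) = 1.828/2 = 0.9140 mol → 109 g
Anode: 2H₂O → O₂ + 4H⁺ + 4e⁻ → n(O₂) = 1.828/4 = 0.4570 mol → 11.0 L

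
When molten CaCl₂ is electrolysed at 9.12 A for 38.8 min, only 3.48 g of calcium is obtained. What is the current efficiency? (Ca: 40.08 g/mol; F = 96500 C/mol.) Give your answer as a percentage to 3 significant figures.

Q = 9.12 × 2328 = 21230 C
n(e⁻) = 21230 / 96500 = 0.2200 mol
Ca²⁺ + 2e⁻ → Ca, so theoretical n(Ca) = 0.1100 mol → 4.409 g
Efficiency = 3.48 / 4.409 = 0.7893 = 78.9%

78.9%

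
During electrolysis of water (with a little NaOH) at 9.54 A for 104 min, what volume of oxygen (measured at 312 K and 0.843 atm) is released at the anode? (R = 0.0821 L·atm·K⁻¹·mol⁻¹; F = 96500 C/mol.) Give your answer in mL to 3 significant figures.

4690 mL

Q = 9.54 A × 6240 s = 59530 C
Moles of electrons = 59530 / 96500 = 0.6169 mol
2H₂O → O₂ + 4H⁺ + 4e⁻, so n(O₂) = 0.6169 / 4 = 0.1542 mol
V = nRT/P = 0.1542 × 0.0821 × 312 / 0.843 = 4.685 L
= 4690 mL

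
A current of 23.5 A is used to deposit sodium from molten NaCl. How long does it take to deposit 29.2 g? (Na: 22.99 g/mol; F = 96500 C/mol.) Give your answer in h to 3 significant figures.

1.45 h

n(Na) = 29.2 / 22.99 = 1.270 mol
Na⁺ + e⁻ → Na, so n(e⁻) = 1.270 mol
Q = 1.270 × 96500 = 1.226×10^5 C
t = Q / I = 1.226×10^5 / 23.5 = 5217 s = 1.45 h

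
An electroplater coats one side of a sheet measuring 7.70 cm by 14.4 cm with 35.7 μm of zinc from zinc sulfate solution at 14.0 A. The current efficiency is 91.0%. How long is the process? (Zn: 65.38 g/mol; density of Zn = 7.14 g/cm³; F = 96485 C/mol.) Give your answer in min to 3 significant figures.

Plated area = 7.70 × 14.4 = 110.9 cm²
Volume = 110.9 × 35.7×10⁻⁴ cm = 0.3959 cm³
m(Zn) = 0.3959 × 7.14 = 2.827 g
n(Zn) = 2.827 / 65.38 = 0.04324 mol; n(e⁻) = 2 × 0.04324 = 0.08648 mol
Q = 0.08648 × 96485 / 0.910 = 9169 C
t = 9169 / 14.0 = 654.9 s = 10.9 min

10.9 min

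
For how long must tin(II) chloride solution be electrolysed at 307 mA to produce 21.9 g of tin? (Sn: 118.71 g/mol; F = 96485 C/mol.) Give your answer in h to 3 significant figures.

32.2 h

n(Sn) = 21.9 / 118.71 = 0.1845 mol
Sn²⁺ + 2e⁻ → Sn, so n(e⁻) = 2 × 0.1845 = 0.3690 mol
Q = 0.3690 × 96485 = 35600 C
t = Q / I = 35600 / 0.307 = 1.160×10^5 s = 32.2 h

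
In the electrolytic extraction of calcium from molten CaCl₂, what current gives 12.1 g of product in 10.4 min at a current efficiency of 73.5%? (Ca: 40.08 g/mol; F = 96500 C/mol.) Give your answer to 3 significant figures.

n(Ca) = 12.1 / 40.08 = 0.3019 mol
Ca²⁺ + 2e⁻ → Ca, so n(e⁻) = 2 × 0.3019 = 0.6038 mol
Q = 0.6038 × 96500 / 0.735 = 79270 C
I = Q / t = 79270 / 624 s = 127 A

127 A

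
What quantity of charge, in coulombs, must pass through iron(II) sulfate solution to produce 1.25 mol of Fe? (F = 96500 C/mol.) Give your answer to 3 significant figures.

2.41×10^5 C

Fe²⁺ + 2e⁻ → Fe, so n(e⁻) = 2 × 1.25 = 2.500 mol
Q = 2.500 × 96500 = 2.413×10^5 C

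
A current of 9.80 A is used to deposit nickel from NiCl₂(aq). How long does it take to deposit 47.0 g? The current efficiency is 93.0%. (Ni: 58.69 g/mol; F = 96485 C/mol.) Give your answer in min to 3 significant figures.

n(Ni) = 47.0 / 58.69 = 0.8008 mol
Ni²⁺ + 2e⁻ → Ni, so n(e⁻) = 2 × 0.8008 = 1.602 mol
Q = 1.602 × 96485 / 0.930 = 1.662×10^5 C
t = Q / I = 1.662×10^5 / 9.80 = 16960 s = 283 min

283 min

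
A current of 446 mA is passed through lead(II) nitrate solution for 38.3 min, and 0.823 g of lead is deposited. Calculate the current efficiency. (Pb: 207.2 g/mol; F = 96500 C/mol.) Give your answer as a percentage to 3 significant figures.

Q = 0.446 × 2298 = 1025 C
n(e⁻) = 1025 / 96500 = 0.01062 mol
Pb²⁺ + 2e⁻ → Pb, so theoretical n(Pb) = 0.005310 mol → 1.100 g
Efficiency = 0.823 / 1.100 = 0.7482 = 74.8%

74.8%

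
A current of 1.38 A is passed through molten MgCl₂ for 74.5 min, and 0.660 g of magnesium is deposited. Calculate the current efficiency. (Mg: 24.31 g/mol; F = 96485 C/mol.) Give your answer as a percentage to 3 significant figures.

Q = 1.38 × 4470 = 6169 C
n(e⁻) = 6169 / 96485 = 0.06394 mol
Mg²⁺ + 2e⁻ → Mg, so theoretical n(Mg) = 0.03197 mol → 0.7772 g
Efficiency = 0.660 / 0.7772 = 0.8492 = 84.9%

84.9%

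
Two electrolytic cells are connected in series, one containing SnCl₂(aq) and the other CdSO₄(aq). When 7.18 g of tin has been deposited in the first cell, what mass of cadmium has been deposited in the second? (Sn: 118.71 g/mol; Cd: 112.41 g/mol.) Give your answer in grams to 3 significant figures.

n(Sn) = 7.18 / 118.71 = 0.06048 mol
Sn²⁺ + 2e⁻ → Sn, so n(e⁻) = 2 × 0.06048 = 0.1210 mol
The cells are in series, so the same charge (and hence the same n(e⁻) = 0.1210 mol) passes through both.
Cd²⁺ + 2e⁻ → Cd, so n(Cd) = 0.1210 / 2 = 0.06050 mol
m(Cd) = 0.06050 × 112.41 = 6.80 g

6.80 g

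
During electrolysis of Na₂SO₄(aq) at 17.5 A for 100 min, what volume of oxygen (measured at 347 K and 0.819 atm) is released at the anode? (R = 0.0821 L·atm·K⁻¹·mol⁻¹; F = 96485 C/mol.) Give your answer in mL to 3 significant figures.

9460 mL

Charge passed = 17.5 × 6000 = 1.050×10^5 C
Moles of electrons = 1.050×10^5 / 96485 = 1.088 mol
2H₂O → O₂ + 4H⁺ + 4e⁻, so n(O₂) = 1.088 / 4 = 0.2720 mol
V = nRT/P = 0.2720 × 0.0821 × 347 / 0.819 = 9.461 L
= 9460 mL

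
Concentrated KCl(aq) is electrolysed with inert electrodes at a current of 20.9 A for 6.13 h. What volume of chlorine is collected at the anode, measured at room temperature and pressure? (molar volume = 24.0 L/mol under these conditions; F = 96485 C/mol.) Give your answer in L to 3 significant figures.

Q = It = 20.9 × 22068 = 4.612×10^5 C
n(e⁻) = Q/F = 4.612×10^5/96485 = 4.780 mol
2Cl⁻ → Cl₂ + 2e⁻, so n(Cl₂) = 4.780 / 2 = 2.390 mol
V = 2.390 × 24.0 = 57.36 L

57.4 L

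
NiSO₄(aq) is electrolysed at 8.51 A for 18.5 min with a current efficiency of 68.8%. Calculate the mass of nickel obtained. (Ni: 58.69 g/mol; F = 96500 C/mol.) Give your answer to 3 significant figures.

1.98 g

Q = 8.51 × 1110 = 9446 C
n(e⁻) = 9446 / 96500 = 0.09789 mol
Ni²⁺ + 2e⁻ → Ni, so theoretical m(Ni) = 0.04895 × 58.69 = 2.873 g
Actual mass = 68.8% × 2.873 = 1.98 g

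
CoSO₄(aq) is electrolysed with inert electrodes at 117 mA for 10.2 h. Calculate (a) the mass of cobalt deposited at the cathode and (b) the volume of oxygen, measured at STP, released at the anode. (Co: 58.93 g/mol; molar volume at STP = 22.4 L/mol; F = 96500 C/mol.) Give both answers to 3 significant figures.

1.31 g Co; 0.249 L O₂

Q = 0.117 × 36720 = 4296 C; n(e⁻) = 4296 / 96500 = 0.04452 mol
Cathode: Co²⁺ + 2e⁻ → Co → n(Co) = 0.04452/2 = 0.02226 mol → 1.31 g
Anode: 2H₂O → O₂ + 4H⁺ + 4e⁻ → n(O₂) = 0.04452/4 = 0.01113 mol → 0.249 L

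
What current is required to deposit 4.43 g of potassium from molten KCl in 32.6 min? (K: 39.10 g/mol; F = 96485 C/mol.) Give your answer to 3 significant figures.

n(K) = 4.43 / 39.10 = 0.1133 mol
K⁺ + e⁻ → K, so n(e⁻) = 0.1133 mol
Q = 0.1133 × 96485 = 10930 C
I = Q / t = 10930 / 1956 s = 5.59 A

5.59 A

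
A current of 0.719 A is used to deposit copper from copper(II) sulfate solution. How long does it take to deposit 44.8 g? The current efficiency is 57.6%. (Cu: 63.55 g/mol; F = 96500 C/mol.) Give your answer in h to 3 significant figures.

n(Cu) = 44.8 / 63.55 = 0.7050 mol
Cu²⁺ + 2e⁻ → Cu, so n(e⁻) = 2 × 0.7050 = 1.410 mol
Q = 1.410 × 96500 / 0.576 = 2.362×10^5 C
t = Q / I = 2.362×10^5 / 0.719 = 3.285×10^5 s = 91.3 h

91.3 h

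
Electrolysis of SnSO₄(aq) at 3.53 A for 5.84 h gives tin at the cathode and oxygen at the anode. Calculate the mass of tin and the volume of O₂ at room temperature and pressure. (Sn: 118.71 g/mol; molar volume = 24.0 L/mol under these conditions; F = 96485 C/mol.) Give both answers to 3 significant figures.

45.7 g Sn; 4.62 L O₂

Q = 3.53 × 21024 = 74210 C; n(e⁻) = 74210 / 96485 = 0.7691 mol
Cathode: Sn²⁺ + 2e⁻ → Sn → n(Sn) = 0.7691/2 = 0.3846 mol → 45.7 g
Anode: 2H₂O → O₂ + 4H⁺ + 4e⁻ → n(O₂) = 0.7691/4 = 0.1923 mol → 4.62 L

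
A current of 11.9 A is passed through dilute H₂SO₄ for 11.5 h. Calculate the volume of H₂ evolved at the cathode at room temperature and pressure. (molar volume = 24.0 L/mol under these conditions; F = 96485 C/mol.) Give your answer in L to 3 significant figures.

Q = It = 11.9 × 41400 = 4.927×10^5 C
n(e⁻) = Q/F = 4.927×10^5/96485 = 5.106 mol
2H⁺ + 2e⁻ → H₂, so n(H₂) = 5.106 / 2 = 2.553 mol
V = 2.553 × 24.0 = 61.27 L

61.3 L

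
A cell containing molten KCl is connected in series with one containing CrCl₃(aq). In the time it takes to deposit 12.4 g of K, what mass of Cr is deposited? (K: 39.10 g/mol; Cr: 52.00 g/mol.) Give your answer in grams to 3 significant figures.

5.50 g

n(K) = 12.4 / 39.10 = 0.3171 mol
K⁺ + e⁻ → K, so n(e⁻) = 0.3171 mol
The cells are in series, so the same charge (and hence the same n(e⁻) = 0.3171 mol) passes through both.
Cr³⁺ + 3e⁻ → Cr, so n(Cr) = 0.3171 / 3 = 0.1057 mol
m(Cr) = 0.1057 × 52.00 = 5.50 g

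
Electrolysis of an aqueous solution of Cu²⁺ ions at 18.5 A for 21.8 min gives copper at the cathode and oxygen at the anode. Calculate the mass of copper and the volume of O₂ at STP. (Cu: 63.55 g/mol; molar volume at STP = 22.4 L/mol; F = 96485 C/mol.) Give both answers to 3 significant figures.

Q = 18.5 × 1308 = 24200 C; n(e⁻) = 24200 / 96485 = 0.2508 mol
Cathode: Cu²⁺ + 2e⁻ → Cu → n(Cu) = 0.2508/2 = 0.1254 mol → 7.97 g
Anode: 2H₂O → O₂ + 4H⁺ + 4e⁻ → n(O₂) = 0.2508/4 = 0.06270 mol → 1.40 L

7.97 g Cu; 1.40 L O₂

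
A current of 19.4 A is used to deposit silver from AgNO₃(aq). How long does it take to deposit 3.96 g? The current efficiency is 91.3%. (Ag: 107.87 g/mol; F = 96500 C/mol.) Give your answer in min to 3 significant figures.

3.33 min

n(Ag) = 3.96 / 107.87 = 0.03671 mol
Ag⁺ + e⁻ → Ag, so n(e⁻) = 0.03671 mol
Q = 0.03671 × 96500 / 0.913 = 3880 C
t = Q / I = 3880 / 19.4 = 200.0 s = 3.33 min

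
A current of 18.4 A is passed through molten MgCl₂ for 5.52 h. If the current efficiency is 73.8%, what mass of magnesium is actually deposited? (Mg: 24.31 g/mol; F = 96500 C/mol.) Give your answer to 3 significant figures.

Q = 18.4 × 19872 = 3.656×10^5 C
n(e⁻) = 3.656×10^5 / 96500 = 3.789 mol
Mg²⁺ + 2e⁻ → Mg, so theoretical m(Mg) = 1.895 × 24.31 = 46.07 g
Actual mass = 73.8% × 46.07 = 34.0 g

34.0 g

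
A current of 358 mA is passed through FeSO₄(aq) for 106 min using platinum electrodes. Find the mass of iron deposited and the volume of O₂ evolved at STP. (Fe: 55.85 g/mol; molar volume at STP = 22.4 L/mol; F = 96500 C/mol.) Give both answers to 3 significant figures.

0.659 g Fe; 0.132 L O₂

Q = 0.358 × 6360 = 2277 C; n(e⁻) = 2277 / 96500 = 0.02360 mol
Cathode: Fe²⁺ + 2e⁻ → Fe → n(Fe) = 0.02360/2 = 0.01180 mol → 0.659 g
Anode: 2H₂O → O₂ + 4H⁺ + 4e⁻ → n(O₂) = 0.02360/4 = 0.005900 mol → 0.132 L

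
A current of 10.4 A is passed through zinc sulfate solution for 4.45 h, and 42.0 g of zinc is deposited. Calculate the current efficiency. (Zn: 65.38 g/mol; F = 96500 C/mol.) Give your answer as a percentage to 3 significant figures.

74.4%

Q = 10.4 × 16020 = 1.666×10^5 C
n(e⁻) = 1.666×10^5 / 96500 = 1.726 mol
Zn²⁺ + 2e⁻ → Zn, so theoretical n(Zn) = 0.8630 mol → 56.42 g
Efficiency = 42.0 / 56.42 = 0.7444 = 74.4%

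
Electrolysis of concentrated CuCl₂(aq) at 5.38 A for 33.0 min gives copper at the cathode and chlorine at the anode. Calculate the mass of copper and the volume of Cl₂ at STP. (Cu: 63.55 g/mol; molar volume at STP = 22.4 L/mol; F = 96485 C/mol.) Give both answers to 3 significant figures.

Q = 5.38 × 1980 = 10650 C; n(e⁻) = 10650 / 96485 = 0.1104 mol
Cathode: Cu²⁺ + 2e⁻ → Cu → n(Cu) = 0.1104/2 = 0.05520 mol → 3.51 g
Anode: 2Cl⁻ → Cl₂ + 2e⁻ → n(Cl₂) = 0.1104/2 = 0.05520 mol → 1.24 L

3.51 g Cu; 1.24 L Cl₂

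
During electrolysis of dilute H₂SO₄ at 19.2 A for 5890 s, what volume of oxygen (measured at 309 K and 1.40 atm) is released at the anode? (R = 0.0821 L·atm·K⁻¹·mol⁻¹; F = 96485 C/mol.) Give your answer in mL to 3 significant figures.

5310 mL

Charge passed = 19.2 × 5890 = 1.131×10^5 C
n(e⁻) = 1.131×10^5 / 96485 = 1.172 mol
2H₂O → O₂ + 4H⁺ + 4e⁻, so n(O₂) = 1.172 / 4 = 0.2930 mol
V = nRT/P = 0.2930 × 0.0821 × 309 / 1.40 = 5.309 L
= 5310 mL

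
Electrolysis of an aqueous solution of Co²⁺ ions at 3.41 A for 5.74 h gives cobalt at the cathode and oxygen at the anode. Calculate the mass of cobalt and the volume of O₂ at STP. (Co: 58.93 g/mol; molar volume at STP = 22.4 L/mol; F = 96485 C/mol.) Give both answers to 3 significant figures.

Q = 3.41 × 20664 = 70460 C; n(e⁻) = 70460 / 96485 = 0.7303 mol
Cathode: Co²⁺ + 2e⁻ → Co → n(Co) = 0.7303/2 = 0.3652 mol → 21.5 g
Anode: 2H₂O → O₂ + 4H⁺ + 4e⁻ → n(O₂) = 0.7303/4 = 0.1826 mol → 4.09 L

21.5 g Co; 4.09 L O₂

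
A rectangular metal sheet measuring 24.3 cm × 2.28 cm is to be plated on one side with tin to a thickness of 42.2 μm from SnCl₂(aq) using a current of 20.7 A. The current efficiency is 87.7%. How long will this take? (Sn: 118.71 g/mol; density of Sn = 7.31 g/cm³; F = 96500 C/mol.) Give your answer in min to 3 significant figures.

Plated area = 24.3 × 2.28 = 55.40 cm²
Volume = 55.40 × 42.2×10⁻⁴ cm = 0.2338 cm³
m(Sn) = 0.2338 × 7.31 = 1.709 g
n(Sn) = 1.709 / 118.71 = 0.01440 mol; n(e⁻) = 2 × 0.01440 = 0.02880 mol
Q = 0.02880 × 96500 / 0.877 = 3169 C
t = 3169 / 20.7 = 153.1 s = 2.55 min

2.55 min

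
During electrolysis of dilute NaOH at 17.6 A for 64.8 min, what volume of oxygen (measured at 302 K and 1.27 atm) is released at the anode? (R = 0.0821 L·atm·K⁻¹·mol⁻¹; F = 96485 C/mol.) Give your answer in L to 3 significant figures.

Q = 17.6 A × 3888 s = 68430 C
n(e⁻) = 68430 / 96485 = 0.7092 mol
2H₂O → O₂ + 4H⁺ + 4e⁻, so n(O₂) = 0.7092 / 4 = 0.1773 mol
V = nRT/P = 0.1773 × 0.0821 × 302 / 1.27 = 3.461 L

3.46 L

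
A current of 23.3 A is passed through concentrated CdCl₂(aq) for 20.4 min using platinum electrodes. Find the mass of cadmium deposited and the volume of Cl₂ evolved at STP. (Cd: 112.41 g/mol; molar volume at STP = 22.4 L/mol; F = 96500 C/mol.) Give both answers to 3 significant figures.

Q = 23.3 × 1224 = 28520 C; n(e⁻) = 28520 / 96500 = 0.2955 mol
Cathode: Cd²⁺ + 2e⁻ → Cd → n(Cd) = 0.2955/2 = 0.1478 mol → 16.6 g
Anode: 2Cl⁻ → Cl₂ + 2e⁻ → n(Cl₂) = 0.2955/2 = 0.1478 mol → 3.31 L

16.6 g Cd; 3.31 L Cl₂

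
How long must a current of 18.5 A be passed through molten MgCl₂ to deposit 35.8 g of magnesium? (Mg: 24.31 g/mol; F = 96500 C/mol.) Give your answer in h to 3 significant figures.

n(Mg) = 35.8 / 24.31 = 1.473 mol
Mg²⁺ + 2e⁻ → Mg, so n(e⁻) = 2 × 1.473 = 2.946 mol
Q = 2.946 × 96500 = 2.843×10^5 C
t = Q / I = 2.843×10^5 / 18.5 = 15370 s = 4.27 h

4.27 h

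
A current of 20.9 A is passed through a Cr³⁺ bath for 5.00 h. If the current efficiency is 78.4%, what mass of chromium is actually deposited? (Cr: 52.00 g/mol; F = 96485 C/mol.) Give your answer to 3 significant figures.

53.0 g

Q = 20.9 × 18000 = 3.762×10^5 C
n(e⁻) = 3.762×10^5 / 96485 = 3.899 mol
Cr³⁺ + 3e⁻ → Cr, so theoretical m(Cr) = 1.300 × 52.00 = 67.60 g
Actual mass = 78.4% × 67.60 = 53.0 g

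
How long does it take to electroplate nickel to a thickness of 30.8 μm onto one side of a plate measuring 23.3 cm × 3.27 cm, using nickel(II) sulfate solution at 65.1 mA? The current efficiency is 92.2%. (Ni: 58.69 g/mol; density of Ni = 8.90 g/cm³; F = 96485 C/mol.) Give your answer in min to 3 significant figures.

1910 min

Plated area = 23.3 × 3.27 = 76.19 cm²
Volume = 76.19 × 30.8×10⁻⁴ cm = 0.2347 cm³
m(Ni) = 0.2347 × 8.90 = 2.089 g
n(Ni) = 2.089 / 58.69 = 0.03559 mol; n(e⁻) = 2 × 0.03559 = 0.07118 mol
Q = 0.07118 × 96485 / 0.922 = 7449 C
t = 7449 / 0.0651 = 1.144×10^5 s = 1910 min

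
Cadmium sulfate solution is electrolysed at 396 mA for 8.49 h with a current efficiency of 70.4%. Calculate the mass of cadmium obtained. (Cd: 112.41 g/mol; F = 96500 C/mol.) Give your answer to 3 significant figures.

Q = 0.396 × 30564 = 12100 C
n(e⁻) = 12100 / 96500 = 0.1254 mol
Cd²⁺ + 2e⁻ → Cd, so theoretical m(Cd) = 0.06270 × 112.41 = 7.048 g
Actual mass = 70.4% × 7.048 = 4.96 g

4.96 g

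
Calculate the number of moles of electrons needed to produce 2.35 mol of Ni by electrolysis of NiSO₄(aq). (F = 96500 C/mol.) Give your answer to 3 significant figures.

Ni²⁺ + 2e⁻ → Ni, so n(e⁻) = 2 × 2.35 = 4.700 mol

4.70 mol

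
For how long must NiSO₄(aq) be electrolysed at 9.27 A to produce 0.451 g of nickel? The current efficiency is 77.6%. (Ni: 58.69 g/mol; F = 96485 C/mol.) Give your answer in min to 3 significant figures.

3.44 min

n(Ni) = 0.451 / 58.69 = 0.007684 mol
Ni²⁺ + 2e⁻ → Ni, so n(e⁻) = 2 × 0.007684 = 0.01537 mol
Q = 0.01537 × 96485 / 0.776 = 1911 C
t = Q / I = 1911 / 9.27 = 206.1 s = 3.44 min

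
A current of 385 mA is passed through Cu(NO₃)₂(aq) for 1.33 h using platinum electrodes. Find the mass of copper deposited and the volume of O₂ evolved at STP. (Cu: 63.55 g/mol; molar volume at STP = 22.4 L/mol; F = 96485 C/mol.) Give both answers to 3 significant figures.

0.607 g Cu; 0.107 L O₂

Q = 0.385 × 4788 = 1843 C; n(e⁻) = 1843 / 96485 = 0.01910 mol
Cathode: Cu²⁺ + 2e⁻ → Cu → n(Cu) = 0.01910/2 = 0.009550 mol → 0.607 g
Anode: 2H₂O → O₂ + 4H⁺ + 4e⁻ → n(O₂) = 0.01910/4 = 0.004775 mol → 0.107 L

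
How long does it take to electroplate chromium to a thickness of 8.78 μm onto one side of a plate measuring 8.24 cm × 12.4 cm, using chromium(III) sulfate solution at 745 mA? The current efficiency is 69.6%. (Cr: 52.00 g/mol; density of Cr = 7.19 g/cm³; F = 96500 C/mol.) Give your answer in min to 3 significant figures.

115 min

Plated area = 8.24 × 12.4 = 102.2 cm²
Volume = 102.2 × 8.78×10⁻⁴ cm = 0.08973 cm³
m(Cr) = 0.08973 × 7.19 = 0.6452 g
n(Cr) = 0.6452 / 52.00 = 0.01241 mol; n(e⁻) = 3 × 0.01241 = 0.03723 mol
Q = 0.03723 × 96500 / 0.696 = 5162 C
t = 5162 / 0.745 = 6929 s = 115 min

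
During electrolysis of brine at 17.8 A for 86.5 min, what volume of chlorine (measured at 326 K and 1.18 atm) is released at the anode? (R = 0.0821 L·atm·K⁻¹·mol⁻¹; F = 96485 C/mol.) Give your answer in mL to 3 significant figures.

10900 mL

Charge passed = 17.8 × 5190 = 92380 C
Moles of electrons = 92380 / 96485 = 0.9575 mol
2Cl⁻ → Cl₂ + 2e⁻, so n(Cl₂) = 0.9575 / 2 = 0.4788 mol
V = nRT/P = 0.4788 × 0.0821 × 326 / 1.18 = 10.86 L
= 10900 mL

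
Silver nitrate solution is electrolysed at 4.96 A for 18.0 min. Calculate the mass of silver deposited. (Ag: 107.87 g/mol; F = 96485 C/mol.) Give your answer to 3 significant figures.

Q = It = 4.96 × 1080 = 5357 C
n(e⁻) = Q/F = 5357/96485 = 0.05552 mol
Ag⁺ + e⁻ → Ag, so n(Ag) = 0.05552 mol
m = 0.05552 × 107.87 = 5.99 g

5.99 g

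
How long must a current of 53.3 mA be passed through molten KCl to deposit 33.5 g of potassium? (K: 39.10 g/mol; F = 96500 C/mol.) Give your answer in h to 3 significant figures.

n(K) = 33.5 / 39.10 = 0.8568 mol
K⁺ + e⁻ → K, so n(e⁻) = 0.8568 mol
Q = 0.8568 × 96500 = 82680 C
t = Q / I = 82680 / 0.0533 = 1.551×10^6 s = 431 h

431 h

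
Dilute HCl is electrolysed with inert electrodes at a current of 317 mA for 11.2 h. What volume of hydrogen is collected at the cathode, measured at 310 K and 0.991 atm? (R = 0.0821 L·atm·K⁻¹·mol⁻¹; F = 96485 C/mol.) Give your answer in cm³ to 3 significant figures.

Q = It = 0.317 × 40320 = 12780 C
Moles of electrons = 12780 / 96485 = 0.1325 mol
2H⁺ + 2e⁻ → H₂, so n(H₂) = 0.1325 / 2 = 0.06625 mol
V = nRT/P = 0.06625 × 0.0821 × 310 / 0.991 = 1.701 L
= 1700 cm³

1700 cm³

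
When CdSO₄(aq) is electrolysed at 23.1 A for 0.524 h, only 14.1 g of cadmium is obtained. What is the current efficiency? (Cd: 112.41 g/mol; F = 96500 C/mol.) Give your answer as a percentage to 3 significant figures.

Q = 23.1 × 1886.4 = 43580 C
n(e⁻) = 43580 / 96500 = 0.4516 mol
Cd²⁺ + 2e⁻ → Cd, so theoretical n(Cd) = 0.2258 mol → 25.38 g
Efficiency = 14.1 / 25.38 = 0.5556 = 55.6%

55.6%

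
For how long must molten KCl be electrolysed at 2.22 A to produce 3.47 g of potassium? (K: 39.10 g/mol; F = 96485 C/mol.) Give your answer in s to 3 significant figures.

3860 s

n(K) = 3.47 / 39.10 = 0.08875 mol
K⁺ + e⁻ → K, so n(e⁻) = 0.08875 mol
Q = 0.08875 × 96485 = 8563 C
t = Q / I = 8563 / 2.22 = 3857 s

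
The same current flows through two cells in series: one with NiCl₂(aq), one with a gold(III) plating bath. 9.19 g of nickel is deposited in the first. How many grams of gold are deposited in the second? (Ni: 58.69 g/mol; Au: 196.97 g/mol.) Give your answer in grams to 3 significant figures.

20.6 g

n(Ni) = 9.19 / 58.69 = 0.1566 mol
Ni²⁺ + 2e⁻ → Ni, so n(e⁻) = 2 × 0.1566 = 0.3132 mol
In series, the same 0.3132 mol of electrons flows through the second cell.
Au³⁺ + 3e⁻ → Au, so n(Au) = 0.3132 / 3 = 0.1044 mol
m(Au) = 0.1044 × 196.97 = 20.6 g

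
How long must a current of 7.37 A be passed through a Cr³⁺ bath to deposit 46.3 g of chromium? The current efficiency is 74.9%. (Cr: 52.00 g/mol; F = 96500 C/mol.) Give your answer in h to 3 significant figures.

13.0 h

n(Cr) = 46.3 / 52.00 = 0.8904 mol
Cr³⁺ + 3e⁻ → Cr, so n(e⁻) = 3 × 0.8904 = 2.671 mol
Q = 2.671 × 96500 / 0.749 = 3.441×10^5 C
t = Q / I = 3.441×10^5 / 7.37 = 46690 s = 13.0 h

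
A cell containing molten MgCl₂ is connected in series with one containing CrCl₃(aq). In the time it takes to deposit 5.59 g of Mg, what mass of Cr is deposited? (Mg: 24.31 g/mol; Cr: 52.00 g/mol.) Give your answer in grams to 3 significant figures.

n(Mg) = 5.59 / 24.31 = 0.2299 mol
Mg²⁺ + 2e⁻ → Mg, so n(e⁻) = 2 × 0.2299 = 0.4598 mol
The cells are in series, so the same charge (and hence the same n(e⁻) = 0.4598 mol) passes through both.
Cr³⁺ + 3e⁻ → Cr, so n(Cr) = 0.4598 / 3 = 0.1533 mol
m(Cr) = 0.1533 × 52.00 = 7.97 g

7.97 g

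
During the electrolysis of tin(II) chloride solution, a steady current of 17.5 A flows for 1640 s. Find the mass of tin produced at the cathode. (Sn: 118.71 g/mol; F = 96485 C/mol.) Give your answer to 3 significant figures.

17.7 g

Q = It = 17.5 × 1640 = 28700 C
n(e⁻) = Q/F = 28700/96485 = 0.2975 mol
Sn²⁺ + 2e⁻ → Sn, so n(Sn) = 0.2975 / 2 = 0.1488 mol
m = 0.1488 × 118.71 = 17.7 g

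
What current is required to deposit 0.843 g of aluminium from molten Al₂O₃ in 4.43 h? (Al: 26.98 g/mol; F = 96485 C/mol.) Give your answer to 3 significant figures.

0.567 A

n(Al) = 0.843 / 26.98 = 0.03125 mol
Al³⁺ + 3e⁻ → Al, so n(e⁻) = 3 × 0.03125 = 0.09375 mol
Q = 0.09375 × 96485 = 9045 C
I = Q / t = 9045 / 15948 s = 0.567 A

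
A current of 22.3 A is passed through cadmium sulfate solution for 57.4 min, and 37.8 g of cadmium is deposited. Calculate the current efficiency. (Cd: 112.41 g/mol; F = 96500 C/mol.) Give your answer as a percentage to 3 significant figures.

84.5%

Q = 22.3 × 3444 = 76800 C
n(e⁻) = 76800 / 96500 = 0.7959 mol
Cd²⁺ + 2e⁻ → Cd, so theoretical n(Cd) = 0.3980 mol → 44.74 g
Efficiency = 37.8 / 44.74 = 0.8449 = 84.5%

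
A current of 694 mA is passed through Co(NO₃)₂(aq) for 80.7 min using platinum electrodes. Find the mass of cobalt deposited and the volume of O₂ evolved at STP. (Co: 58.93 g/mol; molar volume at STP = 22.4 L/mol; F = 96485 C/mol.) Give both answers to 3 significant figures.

Q = 0.694 × 4842 = 3360 C; n(e⁻) = 3360 / 96485 = 0.03482 mol
Cathode: Co²⁺ + 2e⁻ → Co → n(Co) = 0.03482/2 = 0.01741 mol → 1.03 g
Anode: 2H₂O → O₂ + 4H⁺ + 4e⁻ → n(O₂) = 0.03482/4 = 0.008705 mol → 0.195 L

1.03 g Co; 0.195 L O₂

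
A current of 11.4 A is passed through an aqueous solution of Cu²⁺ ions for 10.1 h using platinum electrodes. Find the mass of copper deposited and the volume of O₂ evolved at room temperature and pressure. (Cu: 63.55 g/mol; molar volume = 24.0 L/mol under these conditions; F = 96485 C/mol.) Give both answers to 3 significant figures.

Q = 11.4 × 36360 = 4.145×10^5 C; n(e⁻) = 4.145×10^5 / 96485 = 4.296 mol
Cathode: Cu²⁺ + 2e⁻ → Cu → n(Cu) = 4.296/2 = 2.148 mol → 137 g
Anode: 2H₂O → O₂ + 4H⁺ + 4e⁻ → n(O₂) = 4.296/4 = 1.074 mol → 25.8 L

137 g Cu; 25.8 L O₂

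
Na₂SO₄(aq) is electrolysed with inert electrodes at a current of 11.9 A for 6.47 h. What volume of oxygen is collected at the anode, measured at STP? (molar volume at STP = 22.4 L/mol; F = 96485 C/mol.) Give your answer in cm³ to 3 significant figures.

16100 cm³

Q = It = 11.9 × 23292 = 2.772×10^5 C
n(e⁻) = 2.772×10^5 / 96485 = 2.873 mol
2H₂O → O₂ + 4H⁺ + 4e⁻, so n(O₂) = 2.873 / 4 = 0.7183 mol
V = 0.7183 × 22.4 = 16.09 L
= 16100 cm³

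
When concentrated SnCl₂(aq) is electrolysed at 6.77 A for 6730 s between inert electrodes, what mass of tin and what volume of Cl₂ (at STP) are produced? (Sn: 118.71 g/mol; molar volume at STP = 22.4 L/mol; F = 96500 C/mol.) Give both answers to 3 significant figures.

Q = 6.77 × 6730 = 45560 C; n(e⁻) = 45560 / 96500 = 0.4721 mol
Cathode: Sn²⁺ + 2e⁻ → Sn → n(Sn) = 0.4721/2 = 0.2361 mol → 28.0 g
Anode: 2Cl⁻ → Cl₂ + 2e⁻ → n(Cl₂) = 0.4721/2 = 0.2361 mol → 5.29 L

28.0 g Sn; 5.29 L Cl₂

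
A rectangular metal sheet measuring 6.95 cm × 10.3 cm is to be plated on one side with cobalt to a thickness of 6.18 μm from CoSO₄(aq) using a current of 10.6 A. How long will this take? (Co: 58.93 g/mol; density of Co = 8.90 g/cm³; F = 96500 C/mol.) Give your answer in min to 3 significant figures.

2.03 min

Plated area = 6.95 × 10.3 = 71.59 cm²
Volume = 71.59 × 6.18×10⁻⁴ cm = 0.04424 cm³
m(Co) = 0.04424 × 8.90 = 0.3937 g
n(Co) = 0.3937 / 58.93 = 0.006681 mol; n(e⁻) = 2 × 0.006681 = 0.01336 mol
Q = 0.01336 × 96500 = 1289 C
t = 1289 / 10.6 = 121.6 s = 2.03 min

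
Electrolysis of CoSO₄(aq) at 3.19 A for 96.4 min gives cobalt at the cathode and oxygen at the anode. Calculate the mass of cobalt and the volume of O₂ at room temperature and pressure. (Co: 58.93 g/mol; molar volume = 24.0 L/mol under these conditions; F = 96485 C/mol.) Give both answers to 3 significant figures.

5.63 g Co; 1.15 L O₂

Q = 3.19 × 5784 = 18450 C; n(e⁻) = 18450 / 96485 = 0.1912 mol
Cathode: Co²⁺ + 2e⁻ → Co → n(Co) = 0.1912/2 = 0.09560 mol → 5.63 g
Anode: 2H₂O → O₂ + 4H⁺ + 4e⁻ → n(O₂) = 0.1912/4 = 0.04780 mol → 1.15 L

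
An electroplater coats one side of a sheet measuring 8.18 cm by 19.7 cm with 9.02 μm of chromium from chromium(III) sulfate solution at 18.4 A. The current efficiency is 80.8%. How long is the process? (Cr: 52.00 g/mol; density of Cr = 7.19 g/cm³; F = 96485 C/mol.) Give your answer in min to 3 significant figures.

6.52 min

Plated area = 8.18 × 19.7 = 161.1 cm²
Volume = 161.1 × 9.02×10⁻⁴ cm = 0.1453 cm³
m(Cr) = 0.1453 × 7.19 = 1.045 g
n(Cr) = 1.045 / 52.00 = 0.02010 mol; n(e⁻) = 3 × 0.02010 = 0.06030 mol
Q = 0.06030 × 96485 / 0.808 = 7201 C
t = 7201 / 18.4 = 391.4 s = 6.52 min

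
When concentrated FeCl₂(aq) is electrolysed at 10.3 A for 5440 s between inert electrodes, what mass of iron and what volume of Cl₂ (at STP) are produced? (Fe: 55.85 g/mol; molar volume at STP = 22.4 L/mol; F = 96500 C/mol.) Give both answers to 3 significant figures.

Q = 10.3 × 5440 = 56030 C; n(e⁻) = 56030 / 96500 = 0.5806 mol
Cathode: Fe²⁺ + 2e⁻ → Fe → n(Fe) = 0.5806/2 = 0.2903 mol → 16.2 g
Anode: 2Cl⁻ → Cl₂ + 2e⁻ → n(Cl₂) = 0.5806/2 = 0.2903 mol → 6.50 L

16.2 g Fe; 6.50 L Cl₂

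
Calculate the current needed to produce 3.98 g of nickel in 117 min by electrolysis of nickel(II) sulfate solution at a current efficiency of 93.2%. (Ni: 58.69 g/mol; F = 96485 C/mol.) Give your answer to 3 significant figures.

2.00 A

n(Ni) = 3.98 / 58.69 = 0.06781 mol
Ni²⁺ + 2e⁻ → Ni, so n(e⁻) = 2 × 0.06781 = 0.1356 mol
Q = 0.1356 × 96485 / 0.932 = 14040 C
I = Q / t = 14040 / 7020 s = 2.00 A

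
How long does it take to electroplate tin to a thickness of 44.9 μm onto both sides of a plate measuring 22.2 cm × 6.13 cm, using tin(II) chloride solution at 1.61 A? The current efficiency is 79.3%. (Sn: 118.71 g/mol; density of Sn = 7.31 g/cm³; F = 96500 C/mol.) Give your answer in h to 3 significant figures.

Plated area = 2 × 22.2 × 6.13 = 272.2 cm²
Volume = 272.2 × 44.9×10⁻⁴ cm = 1.222 cm³
m(Sn) = 1.222 × 7.31 = 8.933 g
n(Sn) = 8.933 / 118.71 = 0.07525 mol; n(e⁻) = 2 × 0.07525 = 0.1505 mol
Q = 0.1505 × 96500 / 0.793 = 18310 C
t = 18310 / 1.61 = 11370 s = 3.16 h

3.16 h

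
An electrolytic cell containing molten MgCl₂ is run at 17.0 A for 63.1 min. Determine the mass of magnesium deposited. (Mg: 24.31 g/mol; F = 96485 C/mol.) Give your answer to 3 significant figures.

Charge passed = 17.0 × 3786 = 64360 C
n(e⁻) = 64360 / 96485 = 0.6670 mol
Mg²⁺ + 2e⁻ → Mg, so n(Mg) = 0.6670 / 2 = 0.3335 mol
m = 0.3335 × 24.31 = 8.11 g

8.11 g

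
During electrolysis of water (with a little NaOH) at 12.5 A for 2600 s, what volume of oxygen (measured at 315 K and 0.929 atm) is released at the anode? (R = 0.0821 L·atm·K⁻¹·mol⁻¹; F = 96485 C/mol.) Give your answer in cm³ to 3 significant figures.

2340 cm³

Q = It = 12.5 × 2600 = 32500 C
Moles of electrons = 32500 / 96485 = 0.3368 mol
2H₂O → O₂ + 4H⁺ + 4e⁻, so n(O₂) = 0.3368 / 4 = 0.08420 mol
V = nRT/P = 0.08420 × 0.0821 × 315 / 0.929 = 2.344 L
= 2340 cm³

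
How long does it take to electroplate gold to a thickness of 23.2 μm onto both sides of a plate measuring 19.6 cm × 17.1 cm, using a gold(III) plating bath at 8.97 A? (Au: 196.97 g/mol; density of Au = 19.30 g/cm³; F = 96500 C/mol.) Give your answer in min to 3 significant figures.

Plated area = 2 × 19.6 × 17.1 = 670.3 cm²
Volume = 670.3 × 23.2×10⁻⁴ cm = 1.555 cm³
m(Au) = 1.555 × 19.30 = 30.01 g
n(Au) = 30.01 / 196.97 = 0.1524 mol; n(e⁻) = 3 × 0.1524 = 0.4572 mol
Q = 0.4572 × 96500 = 44120 C
t = 44120 / 8.97 = 4919 s = 82.0 min

82.0 min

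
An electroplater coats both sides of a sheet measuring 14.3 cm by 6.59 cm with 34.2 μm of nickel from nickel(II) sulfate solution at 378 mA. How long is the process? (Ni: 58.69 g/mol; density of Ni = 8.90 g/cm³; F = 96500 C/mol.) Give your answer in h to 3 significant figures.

Plated area = 2 × 14.3 × 6.59 = 188.5 cm²
Volume = 188.5 × 34.2×10⁻⁴ cm = 0.6447 cm³
m(Ni) = 0.6447 × 8.90 = 5.738 g
n(Ni) = 5.738 / 58.69 = 0.09777 mol; n(e⁻) = 2 × 0.09777 = 0.1955 mol
Q = 0.1955 × 96500 = 18870 C
t = 18870 / 0.378 = 49920 s = 13.9 h

13.9 h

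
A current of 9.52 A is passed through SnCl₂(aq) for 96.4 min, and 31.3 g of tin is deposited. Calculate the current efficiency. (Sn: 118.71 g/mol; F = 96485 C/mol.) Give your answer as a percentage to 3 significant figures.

Q = 9.52 × 5784 = 55060 C
n(e⁻) = 55060 / 96485 = 0.5707 mol
Sn²⁺ + 2e⁻ → Sn, so theoretical n(Sn) = 0.2854 mol → 33.88 g
Efficiency = 31.3 / 33.88 = 0.9238 = 92.4%

92.4%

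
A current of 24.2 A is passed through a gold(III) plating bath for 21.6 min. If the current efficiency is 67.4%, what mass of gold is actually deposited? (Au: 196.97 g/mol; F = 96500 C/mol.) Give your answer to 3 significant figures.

14.4 g

Q = 24.2 × 1296 = 31360 C
n(e⁻) = 31360 / 96500 = 0.3250 mol
Au³⁺ + 3e⁻ → Au, so theoretical m(Au) = 0.1083 × 196.97 = 21.33 g
Actual mass = 67.4% × 21.33 = 14.4 g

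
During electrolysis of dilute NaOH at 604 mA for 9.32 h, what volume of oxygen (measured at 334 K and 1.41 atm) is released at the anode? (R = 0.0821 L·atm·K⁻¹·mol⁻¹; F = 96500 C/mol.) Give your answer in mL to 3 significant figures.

Q = It = 0.604 × 33552 = 20270 C
n(e⁻) = Q/F = 20270/96500 = 0.2101 mol
2H₂O → O₂ + 4H⁺ + 4e⁻, so n(O₂) = 0.2101 / 4 = 0.05253 mol
V = nRT/P = 0.05253 × 0.0821 × 334 / 1.41 = 1.022 L
= 1020 mL

1020 mL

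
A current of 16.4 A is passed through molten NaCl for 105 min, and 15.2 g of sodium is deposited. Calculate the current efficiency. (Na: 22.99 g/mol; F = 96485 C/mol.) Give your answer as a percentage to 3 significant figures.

61.7%

Q = 16.4 × 6300 = 1.033×10^5 C
n(e⁻) = 1.033×10^5 / 96485 = 1.071 mol
Na⁺ + e⁻ → Na, so theoretical n(Na) = 1.071 mol → 24.62 g
Efficiency = 15.2 / 24.62 = 0.6174 = 61.7%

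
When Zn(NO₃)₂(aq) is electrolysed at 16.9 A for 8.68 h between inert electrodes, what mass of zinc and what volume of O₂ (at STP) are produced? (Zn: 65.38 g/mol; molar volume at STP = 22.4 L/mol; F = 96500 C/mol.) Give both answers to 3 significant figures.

Q = 16.9 × 31248 = 5.281×10^5 C; n(e⁻) = 5.281×10^5 / 96500 = 5.473 mol
Cathode: Zn²⁺ + 2e⁻ → Zn → n(Zn) = 5.473/2 = 2.737 mol → 179 g
Anode: 2H₂O → O₂ + 4H⁺ + 4e⁻ → n(O₂) = 5.473/4 = 1.368 mol → 30.6 L

179 g Zn; 30.6 L O₂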